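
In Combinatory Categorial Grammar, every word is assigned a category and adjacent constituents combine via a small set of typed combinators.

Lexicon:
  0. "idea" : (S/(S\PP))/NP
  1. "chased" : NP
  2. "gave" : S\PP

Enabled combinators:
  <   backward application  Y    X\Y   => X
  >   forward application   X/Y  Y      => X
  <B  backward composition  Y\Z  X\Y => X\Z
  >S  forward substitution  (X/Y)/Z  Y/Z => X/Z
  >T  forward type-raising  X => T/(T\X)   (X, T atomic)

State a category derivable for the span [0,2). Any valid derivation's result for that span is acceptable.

[0,3] S   >
  [0,2] S/(S\PP)   >
    [0,1] "idea" : (S/(S\PP))/NP
    [1,2] "chased" : NP
  [2,3] "gave" : S\PP

S/(S\PP)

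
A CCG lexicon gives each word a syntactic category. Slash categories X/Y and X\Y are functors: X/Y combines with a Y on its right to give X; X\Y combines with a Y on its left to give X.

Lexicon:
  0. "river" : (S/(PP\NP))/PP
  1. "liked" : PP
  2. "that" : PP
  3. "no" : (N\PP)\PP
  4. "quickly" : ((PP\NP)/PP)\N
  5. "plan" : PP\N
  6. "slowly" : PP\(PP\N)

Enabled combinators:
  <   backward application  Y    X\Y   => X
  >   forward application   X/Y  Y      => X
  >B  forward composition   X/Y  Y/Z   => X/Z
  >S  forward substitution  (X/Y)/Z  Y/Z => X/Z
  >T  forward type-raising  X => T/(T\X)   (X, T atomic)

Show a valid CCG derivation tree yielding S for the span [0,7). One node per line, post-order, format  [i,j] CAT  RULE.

[0,7] S   >
  [0,5] S/PP   >S
    [0,1] "river" : (S/(PP\NP))/PP
    [1,5] (PP\NP)/PP   <
      [1,4] N   <
        [1,2] "liked" : PP
        [2,4] N\PP   <
          [2,3] "that" : PP
          [3,4] "no" : (N\PP)\PP
      [4,5] "quickly" : ((PP\NP)/PP)\N
  [5,7] PP   <
    [5,6] "plan" : PP\N
    [6,7] "slowly" : PP\(PP\N)

[0,1] (S/(PP\NP))/PP  lex  "river"
[1,2] PP  lex  "liked"
[2,3] PP  lex  "that"
[3,4] (N\PP)\PP  lex  "no"
[2,4] N\PP  <  k=3
[1,4] N  <  k=2
[4,5] ((PP\NP)/PP)\N  lex  "quickly"
[1,5] (PP\NP)/PP  <  k=4
[0,5] S/PP  >S  k=1
[5,6] PP\N  lex  "plan"
[6,7] PP\(PP\N)  lex  "slowly"
[5,7] PP  <  k=6
[0,7] S  >  k=5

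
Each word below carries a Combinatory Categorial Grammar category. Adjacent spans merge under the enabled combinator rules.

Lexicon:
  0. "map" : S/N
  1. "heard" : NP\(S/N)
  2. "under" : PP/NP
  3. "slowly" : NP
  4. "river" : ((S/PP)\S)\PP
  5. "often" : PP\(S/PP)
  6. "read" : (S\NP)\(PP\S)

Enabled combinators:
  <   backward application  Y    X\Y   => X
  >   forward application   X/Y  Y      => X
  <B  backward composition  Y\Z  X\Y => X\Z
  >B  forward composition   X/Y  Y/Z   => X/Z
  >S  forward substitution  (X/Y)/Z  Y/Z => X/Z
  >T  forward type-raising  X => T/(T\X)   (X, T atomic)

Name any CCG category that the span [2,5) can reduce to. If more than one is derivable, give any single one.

[0,7] S   <
  [0,2] NP   <
    [0,1] "map" : S/N
    [1,2] "heard" : NP\(S/N)
  [2,7] S\NP   <
    [2,6] PP\S   <B
      [2,5] (S/PP)\S   <
        [2,4] PP   >
          [2,3] "under" : PP/NP
          [3,4] "slowly" : NP
        [4,5] "river" : ((S/PP)\S)\PP
      [5,6] "often" : PP\(S/PP)
    [6,7] "read" : (S\NP)\(PP\S)

(S/PP)\S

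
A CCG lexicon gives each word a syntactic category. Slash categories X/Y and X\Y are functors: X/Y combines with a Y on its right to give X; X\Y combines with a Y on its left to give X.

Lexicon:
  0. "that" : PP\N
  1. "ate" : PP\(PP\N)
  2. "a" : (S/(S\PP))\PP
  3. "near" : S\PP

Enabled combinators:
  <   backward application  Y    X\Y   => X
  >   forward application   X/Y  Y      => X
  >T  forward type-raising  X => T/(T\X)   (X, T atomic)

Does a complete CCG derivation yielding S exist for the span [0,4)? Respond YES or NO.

YES

[0,4] S   >
  [0,3] S/(S\PP)   <
    [0,2] PP   <
      [0,1] "that" : PP\N
      [1,2] "ate" : PP\(PP\N)
    [2,3] "a" : (S/(S\PP))\PP
  [3,4] "near" : S\PP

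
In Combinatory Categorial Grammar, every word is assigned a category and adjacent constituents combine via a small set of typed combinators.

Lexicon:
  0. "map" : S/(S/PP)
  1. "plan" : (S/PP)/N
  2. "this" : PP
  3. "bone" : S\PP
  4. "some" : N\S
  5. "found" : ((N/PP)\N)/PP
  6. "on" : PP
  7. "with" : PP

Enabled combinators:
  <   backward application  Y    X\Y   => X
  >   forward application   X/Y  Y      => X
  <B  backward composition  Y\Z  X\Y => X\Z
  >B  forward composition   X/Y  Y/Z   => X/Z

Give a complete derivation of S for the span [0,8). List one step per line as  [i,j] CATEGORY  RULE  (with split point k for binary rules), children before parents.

[0,8] S   >
  [0,2] S/N   >B
    [0,1] "map" : S/(S/PP)
    [1,2] "plan" : (S/PP)/N
  [2,8] N   >
    [2,7] N/PP   <
      [2,5] N   <
        [2,4] S   <
          [2,3] "this" : PP
          [3,4] "bone" : S\PP
        [4,5] "some" : N\S
      [5,7] (N/PP)\N   >
        [5,6] "found" : ((N/PP)\N)/PP
        [6,7] "on" : PP
    [7,8] "with" : PP

[0,1] S/(S/PP)  lex  "map"
[1,2] (S/PP)/N  lex  "plan"
[0,2] S/N  >B  k=1
[2,3] PP  lex  "this"
[3,4] S\PP  lex  "bone"
[2,4] S  <  k=3
[4,5] N\S  lex  "some"
[2,5] N  <  k=4
[5,6] ((N/PP)\N)/PP  lex  "found"
[6,7] PP  lex  "on"
[5,7] (N/PP)\N  >  k=6
[2,7] N/PP  <  k=5
[7,8] PP  lex  "with"
[2,8] N  >  k=7
[0,8] S  >  k=2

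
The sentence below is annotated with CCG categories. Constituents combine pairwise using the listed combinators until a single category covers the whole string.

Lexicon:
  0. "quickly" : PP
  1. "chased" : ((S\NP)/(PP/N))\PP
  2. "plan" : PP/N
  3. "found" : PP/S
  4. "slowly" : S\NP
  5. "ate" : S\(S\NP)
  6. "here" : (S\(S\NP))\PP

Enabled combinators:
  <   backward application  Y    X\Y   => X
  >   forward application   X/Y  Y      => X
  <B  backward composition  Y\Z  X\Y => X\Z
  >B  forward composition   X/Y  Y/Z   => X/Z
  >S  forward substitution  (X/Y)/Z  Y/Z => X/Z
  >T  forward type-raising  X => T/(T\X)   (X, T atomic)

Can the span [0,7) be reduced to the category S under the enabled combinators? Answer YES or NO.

YES

[0,7] S   <
  [0,3] S\NP   >
    [0,2] (S\NP)/(PP/N)   <
      [0,1] "quickly" : PP
      [1,2] "chased" : ((S\NP)/(PP/N))\PP
    [2,3] "plan" : PP/N
  [3,7] S\(S\NP)   <
    [3,6] PP   >
      [3,4] "found" : PP/S
      [4,6] S   <
        [4,5] "slowly" : S\NP
        [5,6] "ate" : S\(S\NP)
    [6,7] "here" : (S\(S\NP))\PP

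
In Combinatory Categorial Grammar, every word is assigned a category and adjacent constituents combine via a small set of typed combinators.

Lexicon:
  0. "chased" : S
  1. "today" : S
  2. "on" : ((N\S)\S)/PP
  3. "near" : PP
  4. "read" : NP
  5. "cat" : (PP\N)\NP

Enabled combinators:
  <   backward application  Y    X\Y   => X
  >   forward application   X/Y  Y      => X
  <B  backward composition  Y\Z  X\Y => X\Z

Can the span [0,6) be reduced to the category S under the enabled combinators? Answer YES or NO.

S S ((N\S)\S)/PP PP NP (PP\N)\NP
CKY chart[0,6] = {PP}; S ∉ chart

NO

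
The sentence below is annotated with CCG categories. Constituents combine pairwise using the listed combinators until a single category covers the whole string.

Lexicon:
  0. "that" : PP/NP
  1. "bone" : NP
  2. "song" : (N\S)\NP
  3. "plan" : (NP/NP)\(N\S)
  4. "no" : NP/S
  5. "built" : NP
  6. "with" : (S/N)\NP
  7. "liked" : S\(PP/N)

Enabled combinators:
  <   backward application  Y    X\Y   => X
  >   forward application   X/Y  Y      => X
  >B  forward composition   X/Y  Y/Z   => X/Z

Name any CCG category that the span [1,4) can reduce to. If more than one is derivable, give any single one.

[0,8] S   <
  [0,7] PP/N   >B
    [0,4] PP/NP   >B
      [0,1] "that" : PP/NP
      [1,4] NP/NP   <
        [1,3] N\S   <
          [1,2] "bone" : NP
          [2,3] "song" : (N\S)\NP
        [3,4] "plan" : (NP/NP)\(N\S)
    [4,7] NP/N   >B
      [4,5] "no" : NP/S
      [5,7] S/N   <
        [5,6] "built" : NP
        [6,7] "with" : (S/N)\NP
  [7,8] "liked" : S\(PP/N)

NP/NP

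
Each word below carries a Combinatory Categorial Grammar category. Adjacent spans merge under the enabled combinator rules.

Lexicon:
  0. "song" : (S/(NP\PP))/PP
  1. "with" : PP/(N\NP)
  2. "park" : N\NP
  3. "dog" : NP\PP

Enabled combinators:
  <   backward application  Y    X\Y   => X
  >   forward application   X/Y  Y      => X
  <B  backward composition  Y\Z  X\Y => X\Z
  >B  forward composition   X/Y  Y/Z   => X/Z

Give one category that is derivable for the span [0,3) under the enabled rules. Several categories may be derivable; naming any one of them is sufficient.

S/(NP\PP)

[0,4] S   >
  [0,3] S/(NP\PP)   >
    [0,1] "song" : (S/(NP\PP))/PP
    [1,3] PP   >
      [1,2] "with" : PP/(N\NP)
      [2,3] "park" : N\NP
  [3,4] "dog" : NP\PP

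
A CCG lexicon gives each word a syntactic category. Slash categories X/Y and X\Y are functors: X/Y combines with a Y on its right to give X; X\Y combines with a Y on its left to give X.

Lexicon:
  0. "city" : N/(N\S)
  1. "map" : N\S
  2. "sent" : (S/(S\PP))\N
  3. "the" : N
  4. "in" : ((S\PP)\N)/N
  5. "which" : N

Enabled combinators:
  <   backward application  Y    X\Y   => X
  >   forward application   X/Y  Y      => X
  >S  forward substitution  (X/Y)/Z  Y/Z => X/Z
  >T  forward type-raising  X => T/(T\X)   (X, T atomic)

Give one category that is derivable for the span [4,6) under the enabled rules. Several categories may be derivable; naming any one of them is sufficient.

(S\PP)\N

[0,6] S   >
  [0,3] S/(S\PP)   <
    [0,2] N   >
      [0,1] "city" : N/(N\S)
      [1,2] "map" : N\S
    [2,3] "sent" : (S/(S\PP))\N
  [3,6] S\PP   <
    [3,4] "the" : N
    [4,6] (S\PP)\N   >
      [4,5] "in" : ((S\PP)\N)/N
      [5,6] "which" : N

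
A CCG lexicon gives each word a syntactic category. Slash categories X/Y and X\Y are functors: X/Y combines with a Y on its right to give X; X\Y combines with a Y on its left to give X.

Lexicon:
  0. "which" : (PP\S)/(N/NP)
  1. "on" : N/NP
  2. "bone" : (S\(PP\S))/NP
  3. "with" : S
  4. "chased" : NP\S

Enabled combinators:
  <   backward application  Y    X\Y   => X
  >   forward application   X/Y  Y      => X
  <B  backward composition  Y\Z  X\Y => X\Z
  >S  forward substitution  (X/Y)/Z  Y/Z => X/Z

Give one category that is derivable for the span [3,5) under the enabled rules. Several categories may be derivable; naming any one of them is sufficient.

[0,5] S   <
  [0,2] PP\S   >
    [0,1] "which" : (PP\S)/(N/NP)
    [1,2] "on" : N/NP
  [2,5] S\(PP\S)   >
    [2,3] "bone" : (S\(PP\S))/NP
    [3,5] NP   <
      [3,4] "with" : S
      [4,5] "chased" : NP\S

NP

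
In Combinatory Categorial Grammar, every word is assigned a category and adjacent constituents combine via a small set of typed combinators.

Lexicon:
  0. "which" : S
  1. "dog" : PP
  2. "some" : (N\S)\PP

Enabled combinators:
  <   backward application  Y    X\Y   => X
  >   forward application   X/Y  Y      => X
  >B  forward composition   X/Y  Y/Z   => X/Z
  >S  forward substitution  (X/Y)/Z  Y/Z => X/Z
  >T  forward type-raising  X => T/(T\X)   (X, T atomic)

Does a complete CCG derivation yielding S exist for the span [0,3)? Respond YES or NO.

NO

S PP (N\S)\PP
CKY chart[0,3] = {N, N/(N\N), NP/(NP\N), PP/(PP\N), S/(S\N)}; S ∉ chart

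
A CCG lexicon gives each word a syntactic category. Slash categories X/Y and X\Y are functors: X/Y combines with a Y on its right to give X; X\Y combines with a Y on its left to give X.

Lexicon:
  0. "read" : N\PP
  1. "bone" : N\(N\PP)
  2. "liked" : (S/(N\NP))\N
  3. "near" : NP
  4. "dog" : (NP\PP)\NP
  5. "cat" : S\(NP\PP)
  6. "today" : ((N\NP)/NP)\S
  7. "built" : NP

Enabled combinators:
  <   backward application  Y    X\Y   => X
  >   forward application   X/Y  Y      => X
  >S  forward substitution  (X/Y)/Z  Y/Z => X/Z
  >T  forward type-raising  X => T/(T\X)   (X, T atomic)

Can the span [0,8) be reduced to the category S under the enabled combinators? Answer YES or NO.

YES

[0,8] S   >
  [0,3] S/(N\NP)   <
    [0,2] N   <
      [0,1] "read" : N\PP
      [1,2] "bone" : N\(N\PP)
    [2,3] "liked" : (S/(N\NP))\N
  [3,8] N\NP   >
    [3,7] (N\NP)/NP   <
      [3,6] S   <
        [3,5] NP\PP   <
          [3,4] "near" : NP
          [4,5] "dog" : (NP\PP)\NP
        [5,6] "cat" : S\(NP\PP)
      [6,7] "today" : ((N\NP)/NP)\S
    [7,8] "built" : NP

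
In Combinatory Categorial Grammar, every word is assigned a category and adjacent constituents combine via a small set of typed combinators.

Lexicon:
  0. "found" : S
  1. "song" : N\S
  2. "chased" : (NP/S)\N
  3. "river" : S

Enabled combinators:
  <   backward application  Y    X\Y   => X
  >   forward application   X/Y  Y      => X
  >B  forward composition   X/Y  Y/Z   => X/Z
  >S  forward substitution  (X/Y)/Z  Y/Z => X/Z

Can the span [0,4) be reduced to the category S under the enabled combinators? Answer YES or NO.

NO

S N\S (NP/S)\N S
CKY chart[0,4] = {NP}; S ∉ chart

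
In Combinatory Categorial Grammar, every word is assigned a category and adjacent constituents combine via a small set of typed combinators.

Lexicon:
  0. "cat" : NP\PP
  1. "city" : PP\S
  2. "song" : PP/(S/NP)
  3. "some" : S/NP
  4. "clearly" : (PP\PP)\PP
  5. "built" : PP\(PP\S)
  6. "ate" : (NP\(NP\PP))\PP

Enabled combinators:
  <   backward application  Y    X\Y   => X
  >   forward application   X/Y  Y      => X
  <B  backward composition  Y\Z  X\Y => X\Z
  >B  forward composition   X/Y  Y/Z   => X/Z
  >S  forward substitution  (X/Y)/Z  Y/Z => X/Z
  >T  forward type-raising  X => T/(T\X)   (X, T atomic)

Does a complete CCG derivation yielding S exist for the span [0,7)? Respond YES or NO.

NP\PP PP\S PP/(S/NP) S/NP (PP\PP)\PP PP\(PP\S) (NP\(NP\PP))\PP
CKY chart[0,7] = {N/(N\NP), NP, NP/(NP\NP), PP/(PP\NP), S/(S\NP)}; S ∉ chart

NO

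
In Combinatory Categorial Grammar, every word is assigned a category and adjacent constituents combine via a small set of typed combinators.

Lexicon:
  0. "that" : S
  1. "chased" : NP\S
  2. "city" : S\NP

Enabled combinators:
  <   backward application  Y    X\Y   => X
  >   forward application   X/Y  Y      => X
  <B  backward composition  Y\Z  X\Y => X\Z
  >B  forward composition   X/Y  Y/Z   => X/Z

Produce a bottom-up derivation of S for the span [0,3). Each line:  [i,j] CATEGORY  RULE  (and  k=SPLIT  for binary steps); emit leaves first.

[0,3] S   <
  [0,2] NP   <
    [0,1] "that" : S
    [1,2] "chased" : NP\S
  [2,3] "city" : S\NP

[0,1] S  lex  "that"
[1,2] NP\S  lex  "chased"
[0,2] NP  <  k=1
[2,3] S\NP  lex  "city"
[0,3] S  <  k=2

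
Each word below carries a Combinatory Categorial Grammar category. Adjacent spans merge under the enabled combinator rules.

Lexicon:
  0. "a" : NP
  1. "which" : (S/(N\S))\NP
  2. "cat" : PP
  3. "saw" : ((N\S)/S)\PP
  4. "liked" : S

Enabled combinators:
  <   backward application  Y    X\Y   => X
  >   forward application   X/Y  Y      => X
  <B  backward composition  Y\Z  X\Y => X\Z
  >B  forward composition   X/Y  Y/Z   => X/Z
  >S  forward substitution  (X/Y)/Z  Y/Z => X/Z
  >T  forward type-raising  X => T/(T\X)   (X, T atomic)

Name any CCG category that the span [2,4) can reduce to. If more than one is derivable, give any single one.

(N\S)/S

[0,5] S   >
  [0,2] S/(N\S)   <
    [0,1] "a" : NP
    [1,2] "which" : (S/(N\S))\NP
  [2,5] N\S   >
    [2,4] (N\S)/S   <
      [2,3] "cat" : PP
      [3,4] "saw" : ((N\S)/S)\PP
    [4,5] "liked" : S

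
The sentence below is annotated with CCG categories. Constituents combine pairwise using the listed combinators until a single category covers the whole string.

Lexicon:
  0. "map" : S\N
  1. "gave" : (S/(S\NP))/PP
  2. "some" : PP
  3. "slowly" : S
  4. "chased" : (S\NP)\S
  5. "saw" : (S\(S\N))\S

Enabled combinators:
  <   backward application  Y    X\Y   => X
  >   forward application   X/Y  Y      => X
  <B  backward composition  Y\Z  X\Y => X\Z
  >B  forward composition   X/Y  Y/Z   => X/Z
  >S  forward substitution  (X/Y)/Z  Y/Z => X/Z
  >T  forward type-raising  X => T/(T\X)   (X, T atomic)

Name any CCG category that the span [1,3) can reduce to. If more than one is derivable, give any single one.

[0,6] S   <
  [0,1] "map" : S\N
  [1,6] S\(S\N)   <
    [1,5] S   >
      [1,3] S/(S\NP)   >
        [1,2] "gave" : (S/(S\NP))/PP
        [2,3] "some" : PP
      [3,5] S\NP   <
        [3,4] "slowly" : S
        [4,5] "chased" : (S\NP)\S
    [5,6] "saw" : (S\(S\N))\S

S/(S\NP)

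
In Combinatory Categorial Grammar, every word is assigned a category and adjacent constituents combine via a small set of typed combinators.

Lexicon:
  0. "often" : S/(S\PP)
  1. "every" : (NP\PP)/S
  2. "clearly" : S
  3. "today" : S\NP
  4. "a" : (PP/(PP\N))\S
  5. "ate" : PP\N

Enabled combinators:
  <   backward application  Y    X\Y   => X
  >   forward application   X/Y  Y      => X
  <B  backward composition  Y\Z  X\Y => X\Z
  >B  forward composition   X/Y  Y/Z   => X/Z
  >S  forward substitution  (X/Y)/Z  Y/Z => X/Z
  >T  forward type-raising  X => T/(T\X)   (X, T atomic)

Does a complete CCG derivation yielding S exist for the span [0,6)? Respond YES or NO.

NO

S/(S\PP) (NP\PP)/S S S\NP (PP/(PP\N))\S PP\N
CKY chart[0,6] = {N/(N\PP), NP/(NP\PP), PP, PP/(PP\PP), S/(S\PP)}; S ∉ chart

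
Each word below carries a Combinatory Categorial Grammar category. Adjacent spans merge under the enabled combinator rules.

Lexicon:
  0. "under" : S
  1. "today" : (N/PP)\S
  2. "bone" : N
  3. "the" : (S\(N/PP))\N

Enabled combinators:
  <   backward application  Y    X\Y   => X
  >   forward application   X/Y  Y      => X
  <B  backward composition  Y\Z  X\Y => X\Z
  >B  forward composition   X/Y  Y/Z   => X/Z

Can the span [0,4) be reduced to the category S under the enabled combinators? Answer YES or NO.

[0,4] S   <
  [0,2] N/PP   <
    [0,1] "under" : S
    [1,2] "today" : (N/PP)\S
  [2,4] S\(N/PP)   <
    [2,3] "bone" : N
    [3,4] "the" : (S\(N/PP))\N

YES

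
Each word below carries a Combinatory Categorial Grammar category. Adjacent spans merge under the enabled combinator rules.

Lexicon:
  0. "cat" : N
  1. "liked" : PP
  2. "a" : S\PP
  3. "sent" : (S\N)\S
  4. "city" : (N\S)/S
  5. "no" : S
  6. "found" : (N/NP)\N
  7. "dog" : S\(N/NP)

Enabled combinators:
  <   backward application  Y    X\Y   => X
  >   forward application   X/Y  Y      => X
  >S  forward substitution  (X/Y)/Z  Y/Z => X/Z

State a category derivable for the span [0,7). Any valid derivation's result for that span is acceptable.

[0,8] S   <
  [0,7] N/NP   <
    [0,6] N   <
      [0,4] S   <
        [0,1] "cat" : N
        [1,4] S\N   <
          [1,3] S   <
            [1,2] "liked" : PP
            [2,3] "a" : S\PP
          [3,4] "sent" : (S\N)\S
      [4,6] N\S   >
        [4,5] "city" : (N\S)/S
        [5,6] "no" : S
    [6,7] "found" : (N/NP)\N
  [7,8] "dog" : S\(N/NP)

N/NP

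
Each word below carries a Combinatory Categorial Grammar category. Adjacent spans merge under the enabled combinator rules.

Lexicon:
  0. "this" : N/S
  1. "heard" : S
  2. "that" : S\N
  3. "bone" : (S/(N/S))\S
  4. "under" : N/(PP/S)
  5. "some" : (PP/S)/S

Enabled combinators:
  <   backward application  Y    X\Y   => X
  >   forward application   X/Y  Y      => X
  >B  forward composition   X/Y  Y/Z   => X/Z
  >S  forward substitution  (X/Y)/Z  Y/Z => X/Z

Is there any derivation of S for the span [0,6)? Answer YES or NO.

[0,6] S   >
  [0,4] S/(N/S)   <
    [0,3] S   <
      [0,2] N   >
        [0,1] "this" : N/S
        [1,2] "heard" : S
      [2,3] "that" : S\N
    [3,4] "bone" : (S/(N/S))\S
  [4,6] N/S   >B
    [4,5] "under" : N/(PP/S)
    [5,6] "some" : (PP/S)/S

YES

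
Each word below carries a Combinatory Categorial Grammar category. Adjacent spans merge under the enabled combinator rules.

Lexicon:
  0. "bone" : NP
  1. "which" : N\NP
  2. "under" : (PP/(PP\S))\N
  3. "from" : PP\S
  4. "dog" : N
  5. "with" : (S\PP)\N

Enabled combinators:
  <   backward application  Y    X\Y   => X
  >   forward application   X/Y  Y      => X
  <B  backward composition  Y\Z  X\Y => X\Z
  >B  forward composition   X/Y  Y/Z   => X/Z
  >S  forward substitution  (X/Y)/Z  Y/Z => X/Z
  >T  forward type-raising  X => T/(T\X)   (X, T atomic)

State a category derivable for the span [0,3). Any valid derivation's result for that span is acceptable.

PP/(PP\S)

[0,6] S   <
  [0,4] PP   >
    [0,3] PP/(PP\S)   <
      [0,2] N   >
        [0,1] N/(N\NP)   >T
          [0,1] "bone" : NP
        [1,2] "which" : N\NP
      [2,3] "under" : (PP/(PP\S))\N
    [3,4] "from" : PP\S
  [4,6] S\PP   <
    [4,5] "dog" : N
    [5,6] "with" : (S\PP)\N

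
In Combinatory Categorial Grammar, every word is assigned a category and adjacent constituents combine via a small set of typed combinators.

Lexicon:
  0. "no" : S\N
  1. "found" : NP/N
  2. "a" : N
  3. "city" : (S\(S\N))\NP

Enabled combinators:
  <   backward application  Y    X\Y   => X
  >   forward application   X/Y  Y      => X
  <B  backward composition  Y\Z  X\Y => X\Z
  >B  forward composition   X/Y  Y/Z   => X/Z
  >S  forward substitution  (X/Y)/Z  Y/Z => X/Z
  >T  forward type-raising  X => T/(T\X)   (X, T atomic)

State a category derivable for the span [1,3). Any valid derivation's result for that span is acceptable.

NP

[0,4] S   <
  [0,1] "no" : S\N
  [1,4] S\(S\N)   <
    [1,3] NP   >
      [1,2] "found" : NP/N
      [2,3] "a" : N
    [3,4] "city" : (S\(S\N))\NP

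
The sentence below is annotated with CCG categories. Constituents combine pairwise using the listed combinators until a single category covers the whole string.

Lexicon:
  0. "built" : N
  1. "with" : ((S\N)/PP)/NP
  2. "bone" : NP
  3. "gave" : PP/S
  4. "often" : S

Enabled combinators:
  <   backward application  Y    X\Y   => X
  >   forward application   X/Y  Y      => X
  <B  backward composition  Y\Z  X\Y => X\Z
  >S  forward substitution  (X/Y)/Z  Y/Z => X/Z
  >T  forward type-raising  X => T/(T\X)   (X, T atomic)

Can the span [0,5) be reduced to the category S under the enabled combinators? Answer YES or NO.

YES

[0,5] S   <
  [0,1] "built" : N
  [1,5] S\N   >
    [1,3] (S\N)/PP   >
      [1,2] "with" : ((S\N)/PP)/NP
      [2,3] "bone" : NP
    [3,5] PP   >
      [3,4] "gave" : PP/S
      [4,5] "often" : S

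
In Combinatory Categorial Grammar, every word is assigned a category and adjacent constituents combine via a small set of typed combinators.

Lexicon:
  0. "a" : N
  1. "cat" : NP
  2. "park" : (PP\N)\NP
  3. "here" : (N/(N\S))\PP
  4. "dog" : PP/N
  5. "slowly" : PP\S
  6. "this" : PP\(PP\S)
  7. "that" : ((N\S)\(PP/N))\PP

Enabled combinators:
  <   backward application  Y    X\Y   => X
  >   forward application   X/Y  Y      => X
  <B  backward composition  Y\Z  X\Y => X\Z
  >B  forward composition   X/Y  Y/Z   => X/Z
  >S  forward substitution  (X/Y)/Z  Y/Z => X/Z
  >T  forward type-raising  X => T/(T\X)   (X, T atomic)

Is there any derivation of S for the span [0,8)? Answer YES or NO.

N NP (PP\N)\NP (N/(N\S))\PP PP/N PP\S PP\(PP\S) ((N\S)\(PP/N))\PP
CKY chart[0,8] = {N, N/(N\N), NP/(NP\N), PP/(PP\N), S/(S\N)}; S ∉ chart

NO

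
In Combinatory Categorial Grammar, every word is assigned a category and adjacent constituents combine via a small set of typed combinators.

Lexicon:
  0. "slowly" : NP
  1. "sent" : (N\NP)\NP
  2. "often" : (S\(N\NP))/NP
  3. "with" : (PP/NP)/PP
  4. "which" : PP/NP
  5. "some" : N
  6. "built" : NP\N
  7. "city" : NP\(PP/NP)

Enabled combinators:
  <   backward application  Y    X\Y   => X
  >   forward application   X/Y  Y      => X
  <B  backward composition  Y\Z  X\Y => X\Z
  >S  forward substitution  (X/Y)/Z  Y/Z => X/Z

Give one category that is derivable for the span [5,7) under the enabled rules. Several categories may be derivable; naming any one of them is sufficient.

[0,8] S   <
  [0,2] N\NP   <
    [0,1] "slowly" : NP
    [1,2] "sent" : (N\NP)\NP
  [2,8] S\(N\NP)   >
    [2,3] "often" : (S\(N\NP))/NP
    [3,8] NP   <
      [3,7] PP/NP   >
        [3,4] "with" : (PP/NP)/PP
        [4,7] PP   >
          [4,5] "which" : PP/NP
          [5,7] NP   <
            [5,6] "some" : N
            [6,7] "built" : NP\N
      [7,8] "city" : NP\(PP/NP)

NP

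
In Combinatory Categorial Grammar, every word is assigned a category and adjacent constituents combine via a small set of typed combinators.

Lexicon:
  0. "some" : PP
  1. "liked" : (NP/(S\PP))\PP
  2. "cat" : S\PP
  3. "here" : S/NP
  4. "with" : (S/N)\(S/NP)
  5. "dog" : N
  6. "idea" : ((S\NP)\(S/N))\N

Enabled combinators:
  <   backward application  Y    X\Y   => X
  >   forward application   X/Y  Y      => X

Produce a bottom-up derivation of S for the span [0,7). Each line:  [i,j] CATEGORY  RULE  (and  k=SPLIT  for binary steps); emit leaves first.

[0,1] PP  lex  "some"
[1,2] (NP/(S\PP))\PP  lex  "liked"
[0,2] NP/(S\PP)  <  k=1
[2,3] S\PP  lex  "cat"
[0,3] NP  >  k=2
[3,4] S/NP  lex  "here"
[4,5] (S/N)\(S/NP)  lex  "with"
[3,5] S/N  <  k=4
[5,6] N  lex  "dog"
[6,7] ((S\NP)\(S/N))\N  lex  "idea"
[5,7] (S\NP)\(S/N)  <  k=6
[3,7] S\NP  <  k=5
[0,7] S  <  k=3

[0,7] S   <
  [0,3] NP   >
    [0,2] NP/(S\PP)   <
      [0,1] "some" : PP
      [1,2] "liked" : (NP/(S\PP))\PP
    [2,3] "cat" : S\PP
  [3,7] S\NP   <
    [3,5] S/N   <
      [3,4] "here" : S/NP
      [4,5] "with" : (S/N)\(S/NP)
    [5,7] (S\NP)\(S/N)   <
      [5,6] "dog" : N
      [6,7] "idea" : ((S\NP)\(S/N))\N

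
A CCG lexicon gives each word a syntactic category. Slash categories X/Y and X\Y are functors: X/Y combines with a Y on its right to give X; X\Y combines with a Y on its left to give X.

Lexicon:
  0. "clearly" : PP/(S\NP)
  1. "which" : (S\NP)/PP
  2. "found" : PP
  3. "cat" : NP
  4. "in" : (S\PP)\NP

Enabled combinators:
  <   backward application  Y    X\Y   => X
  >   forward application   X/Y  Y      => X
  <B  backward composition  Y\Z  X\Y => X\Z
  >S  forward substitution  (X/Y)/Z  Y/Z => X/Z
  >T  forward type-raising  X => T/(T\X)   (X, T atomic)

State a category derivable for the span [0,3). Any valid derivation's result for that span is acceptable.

[0,5] S   <
  [0,3] PP   >
    [0,1] "clearly" : PP/(S\NP)
    [1,3] S\NP   >
      [1,2] "which" : (S\NP)/PP
      [2,3] "found" : PP
  [3,5] S\PP   <
    [3,4] "cat" : NP
    [4,5] "in" : (S\PP)\NP

PP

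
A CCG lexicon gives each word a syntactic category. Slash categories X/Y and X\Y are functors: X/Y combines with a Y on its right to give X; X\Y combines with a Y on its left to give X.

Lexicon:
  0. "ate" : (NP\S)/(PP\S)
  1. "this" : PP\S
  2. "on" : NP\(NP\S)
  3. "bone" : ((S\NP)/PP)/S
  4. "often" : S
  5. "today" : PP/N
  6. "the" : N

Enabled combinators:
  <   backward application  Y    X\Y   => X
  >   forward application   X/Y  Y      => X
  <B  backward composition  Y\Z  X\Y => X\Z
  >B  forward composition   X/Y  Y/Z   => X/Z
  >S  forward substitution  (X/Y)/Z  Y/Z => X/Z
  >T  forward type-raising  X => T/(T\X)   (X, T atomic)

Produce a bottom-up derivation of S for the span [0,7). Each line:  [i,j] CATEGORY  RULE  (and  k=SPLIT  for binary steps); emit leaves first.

[0,7] S   <
  [0,3] NP   <
    [0,2] NP\S   >
      [0,1] "ate" : (NP\S)/(PP\S)
      [1,2] "this" : PP\S
    [2,3] "on" : NP\(NP\S)
  [3,7] S\NP   >
    [3,5] (S\NP)/PP   >
      [3,4] "bone" : ((S\NP)/PP)/S
      [4,5] "often" : S
    [5,7] PP   >
      [5,6] "today" : PP/N
      [6,7] "the" : N

[0,1] (NP\S)/(PP\S)  lex  "ate"
[1,2] PP\S  lex  "this"
[0,2] NP\S  >  k=1
[2,3] NP\(NP\S)  lex  "on"
[0,3] NP  <  k=2
[3,4] ((S\NP)/PP)/S  lex  "bone"
[4,5] S  lex  "often"
[3,5] (S\NP)/PP  >  k=4
[5,6] PP/N  lex  "today"
[6,7] N  lex  "the"
[5,7] PP  >  k=6
[3,7] S\NP  >  k=5
[0,7] S  <  k=3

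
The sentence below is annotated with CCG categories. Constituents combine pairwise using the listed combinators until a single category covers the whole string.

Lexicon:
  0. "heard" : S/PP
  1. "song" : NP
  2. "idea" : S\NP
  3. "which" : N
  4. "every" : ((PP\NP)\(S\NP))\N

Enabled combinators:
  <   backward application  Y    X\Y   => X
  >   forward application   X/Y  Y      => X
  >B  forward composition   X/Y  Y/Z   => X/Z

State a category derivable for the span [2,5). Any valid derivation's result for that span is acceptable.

[0,5] S   >
  [0,1] "heard" : S/PP
  [1,5] PP   <
    [1,2] "song" : NP
    [2,5] PP\NP   <
      [2,3] "idea" : S\NP
      [3,5] (PP\NP)\(S\NP)   <
        [3,4] "which" : N
        [4,5] "every" : ((PP\NP)\(S\NP))\N

PP\NP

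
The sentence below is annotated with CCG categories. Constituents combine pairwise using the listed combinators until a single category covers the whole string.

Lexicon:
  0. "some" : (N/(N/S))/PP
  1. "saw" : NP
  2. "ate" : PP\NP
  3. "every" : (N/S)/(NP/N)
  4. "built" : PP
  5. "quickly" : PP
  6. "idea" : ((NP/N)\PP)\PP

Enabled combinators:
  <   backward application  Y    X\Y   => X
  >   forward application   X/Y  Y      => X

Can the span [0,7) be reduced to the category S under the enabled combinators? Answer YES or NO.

(N/(N/S))/PP NP PP\NP (N/S)/(NP/N) PP PP ((NP/N)\PP)\PP
CKY chart[0,7] = {N}; S ∉ chart

NO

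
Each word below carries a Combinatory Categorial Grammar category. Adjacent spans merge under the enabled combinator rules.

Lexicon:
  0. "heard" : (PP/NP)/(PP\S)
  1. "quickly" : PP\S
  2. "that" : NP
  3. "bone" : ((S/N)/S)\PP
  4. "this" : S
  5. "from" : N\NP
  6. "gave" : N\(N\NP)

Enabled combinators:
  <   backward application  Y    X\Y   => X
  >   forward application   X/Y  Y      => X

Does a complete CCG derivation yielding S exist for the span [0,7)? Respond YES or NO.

[0,7] S   >
  [0,5] S/N   >
    [0,4] (S/N)/S   <
      [0,3] PP   >
        [0,2] PP/NP   >
          [0,1] "heard" : (PP/NP)/(PP\S)
          [1,2] "quickly" : PP\S
        [2,3] "that" : NP
      [3,4] "bone" : ((S/N)/S)\PP
    [4,5] "this" : S
  [5,7] N   <
    [5,6] "from" : N\NP
    [6,7] "gave" : N\(N\NP)

YES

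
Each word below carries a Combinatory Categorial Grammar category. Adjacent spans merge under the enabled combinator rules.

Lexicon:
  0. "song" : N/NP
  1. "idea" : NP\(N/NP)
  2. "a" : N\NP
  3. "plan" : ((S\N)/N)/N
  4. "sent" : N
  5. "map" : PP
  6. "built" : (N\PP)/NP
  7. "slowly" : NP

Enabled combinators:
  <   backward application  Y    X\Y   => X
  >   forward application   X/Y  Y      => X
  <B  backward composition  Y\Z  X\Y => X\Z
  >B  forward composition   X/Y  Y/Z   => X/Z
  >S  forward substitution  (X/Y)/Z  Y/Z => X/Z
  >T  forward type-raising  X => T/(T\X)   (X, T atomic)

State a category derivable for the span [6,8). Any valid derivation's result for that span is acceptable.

N\PP

[0,8] S   <
  [0,3] N   <
    [0,2] NP   <
      [0,1] "song" : N/NP
      [1,2] "idea" : NP\(N/NP)
    [2,3] "a" : N\NP
  [3,8] S\N   >
    [3,5] (S\N)/N   >
      [3,4] "plan" : ((S\N)/N)/N
      [4,5] "sent" : N
    [5,8] N   >
      [5,6] N/(N\PP)   >T
        [5,6] "map" : PP
      [6,8] N\PP   >
        [6,7] "built" : (N\PP)/NP
        [7,8] "slowly" : NP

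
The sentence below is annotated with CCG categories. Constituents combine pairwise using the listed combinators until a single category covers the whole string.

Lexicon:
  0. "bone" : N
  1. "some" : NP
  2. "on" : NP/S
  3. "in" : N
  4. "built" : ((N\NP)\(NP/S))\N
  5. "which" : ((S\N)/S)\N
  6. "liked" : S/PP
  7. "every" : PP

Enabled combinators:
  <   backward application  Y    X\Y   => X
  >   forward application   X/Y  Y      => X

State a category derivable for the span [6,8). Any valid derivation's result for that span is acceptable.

S

[0,8] S   <
  [0,1] "bone" : N
  [1,8] S\N   >
    [1,6] (S\N)/S   <
      [1,5] N   <
        [1,2] "some" : NP
        [2,5] N\NP   <
          [2,3] "on" : NP/S
          [3,5] (N\NP)\(NP/S)   <
            [3,4] "in" : N
            [4,5] "built" : ((N\NP)\(NP/S))\N
      [5,6] "which" : ((S\N)/S)\N
    [6,8] S   >
      [6,7] "liked" : S/PP
      [7,8] "every" : PP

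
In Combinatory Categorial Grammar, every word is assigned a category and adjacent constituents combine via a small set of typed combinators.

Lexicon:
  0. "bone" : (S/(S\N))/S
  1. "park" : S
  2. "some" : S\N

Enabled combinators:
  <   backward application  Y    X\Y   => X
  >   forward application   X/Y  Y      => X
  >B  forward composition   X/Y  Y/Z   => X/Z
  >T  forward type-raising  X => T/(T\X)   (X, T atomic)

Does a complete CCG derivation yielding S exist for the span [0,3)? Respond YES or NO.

[0,3] S   >
  [0,2] S/(S\N)   >
    [0,1] "bone" : (S/(S\N))/S
    [1,2] "park" : S
  [2,3] "some" : S\N

YES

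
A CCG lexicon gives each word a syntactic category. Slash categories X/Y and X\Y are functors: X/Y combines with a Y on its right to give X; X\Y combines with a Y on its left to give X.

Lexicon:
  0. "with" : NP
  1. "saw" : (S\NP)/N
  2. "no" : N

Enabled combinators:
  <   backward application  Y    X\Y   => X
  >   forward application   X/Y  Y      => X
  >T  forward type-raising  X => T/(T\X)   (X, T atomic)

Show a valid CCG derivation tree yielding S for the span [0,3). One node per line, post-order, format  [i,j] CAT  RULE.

[0,3] S   <
  [0,1] "with" : NP
  [1,3] S\NP   >
    [1,2] "saw" : (S\NP)/N
    [2,3] "no" : N

[0,1] NP  lex  "with"
[1,2] (S\NP)/N  lex  "saw"
[2,3] N  lex  "no"
[1,3] S\NP  >  k=2
[0,3] S  <  k=1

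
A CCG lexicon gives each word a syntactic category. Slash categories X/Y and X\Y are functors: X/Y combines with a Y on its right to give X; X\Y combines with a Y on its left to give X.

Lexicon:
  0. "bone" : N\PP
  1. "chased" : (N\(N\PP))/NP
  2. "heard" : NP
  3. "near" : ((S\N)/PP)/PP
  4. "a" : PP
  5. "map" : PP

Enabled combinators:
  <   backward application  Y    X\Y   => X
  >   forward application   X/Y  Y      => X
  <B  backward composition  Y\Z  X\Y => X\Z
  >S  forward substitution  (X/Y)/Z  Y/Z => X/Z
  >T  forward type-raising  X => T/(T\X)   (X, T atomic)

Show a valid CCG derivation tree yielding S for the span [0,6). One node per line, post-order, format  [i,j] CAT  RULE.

[0,1] N\PP  lex  "bone"
[1,2] (N\(N\PP))/NP  lex  "chased"
[2,3] NP  lex  "heard"
[1,3] N\(N\PP)  >  k=2
[0,3] N  <  k=1
[3,4] ((S\N)/PP)/PP  lex  "near"
[4,5] PP  lex  "a"
[3,5] (S\N)/PP  >  k=4
[5,6] PP  lex  "map"
[3,6] S\N  >  k=5
[0,6] S  <  k=3

[0,6] S   <
  [0,3] N   <
    [0,1] "bone" : N\PP
    [1,3] N\(N\PP)   >
      [1,2] "chased" : (N\(N\PP))/NP
      [2,3] "heard" : NP
  [3,6] S\N   >
    [3,5] (S\N)/PP   >
      [3,4] "near" : ((S\N)/PP)/PP
      [4,5] "a" : PP
    [5,6] "map" : PP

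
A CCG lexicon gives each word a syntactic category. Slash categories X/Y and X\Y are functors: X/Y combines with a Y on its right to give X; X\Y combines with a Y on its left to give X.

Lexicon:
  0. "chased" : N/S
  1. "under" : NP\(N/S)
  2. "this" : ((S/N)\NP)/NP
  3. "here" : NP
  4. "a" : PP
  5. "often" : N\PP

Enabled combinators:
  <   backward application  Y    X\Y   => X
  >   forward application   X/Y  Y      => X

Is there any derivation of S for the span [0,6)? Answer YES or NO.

YES

[0,6] S   >
  [0,4] S/N   <
    [0,2] NP   <
      [0,1] "chased" : N/S
      [1,2] "under" : NP\(N/S)
    [2,4] (S/N)\NP   >
      [2,3] "this" : ((S/N)\NP)/NP
      [3,4] "here" : NP
  [4,6] N   <
    [4,5] "a" : PP
    [5,6] "often" : N\PP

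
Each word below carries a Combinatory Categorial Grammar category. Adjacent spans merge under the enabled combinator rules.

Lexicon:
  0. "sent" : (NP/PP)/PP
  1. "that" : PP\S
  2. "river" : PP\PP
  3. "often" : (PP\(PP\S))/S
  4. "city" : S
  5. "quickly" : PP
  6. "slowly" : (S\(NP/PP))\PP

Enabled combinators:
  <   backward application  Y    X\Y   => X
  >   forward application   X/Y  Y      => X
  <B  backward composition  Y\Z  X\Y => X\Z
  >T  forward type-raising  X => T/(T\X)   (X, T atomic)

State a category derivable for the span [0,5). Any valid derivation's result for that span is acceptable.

[0,7] S   <
  [0,5] NP/PP   >
    [0,1] "sent" : (NP/PP)/PP
    [1,5] PP   <
      [1,3] PP\S   <B
        [1,2] "that" : PP\S
        [2,3] "river" : PP\PP
      [3,5] PP\(PP\S)   >
        [3,4] "often" : (PP\(PP\S))/S
        [4,5] "city" : S
  [5,7] S\(NP/PP)   <
    [5,6] "quickly" : PP
    [6,7] "slowly" : (S\(NP/PP))\PP

NP/PP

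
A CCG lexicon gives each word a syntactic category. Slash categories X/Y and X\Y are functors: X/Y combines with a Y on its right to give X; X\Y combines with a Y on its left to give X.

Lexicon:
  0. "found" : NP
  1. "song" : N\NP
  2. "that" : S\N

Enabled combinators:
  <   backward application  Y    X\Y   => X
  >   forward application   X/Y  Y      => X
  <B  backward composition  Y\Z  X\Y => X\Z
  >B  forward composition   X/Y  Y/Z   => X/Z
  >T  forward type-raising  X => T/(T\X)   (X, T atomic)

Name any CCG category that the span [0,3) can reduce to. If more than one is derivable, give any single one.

S

[0,3] S   >
  [0,1] S/(S\NP)   >T
    [0,1] "found" : NP
  [1,3] S\NP   <B
    [1,2] "song" : N\NP
    [2,3] "that" : S\N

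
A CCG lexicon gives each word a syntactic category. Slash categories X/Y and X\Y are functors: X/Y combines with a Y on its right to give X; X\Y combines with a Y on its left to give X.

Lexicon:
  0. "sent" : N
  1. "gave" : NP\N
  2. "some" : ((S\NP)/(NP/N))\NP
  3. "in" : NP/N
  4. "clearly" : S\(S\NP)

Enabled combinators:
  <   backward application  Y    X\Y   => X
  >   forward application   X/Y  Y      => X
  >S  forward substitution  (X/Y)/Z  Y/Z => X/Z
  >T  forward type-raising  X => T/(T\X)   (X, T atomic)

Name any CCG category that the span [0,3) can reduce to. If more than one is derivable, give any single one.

(S\NP)/(NP/N)

[0,5] S   <
  [0,4] S\NP   >
    [0,3] (S\NP)/(NP/N)   <
      [0,2] NP   <
        [0,1] "sent" : N
        [1,2] "gave" : NP\N
      [2,3] "some" : ((S\NP)/(NP/N))\NP
    [3,4] "in" : NP/N
  [4,5] "clearly" : S\(S\NP)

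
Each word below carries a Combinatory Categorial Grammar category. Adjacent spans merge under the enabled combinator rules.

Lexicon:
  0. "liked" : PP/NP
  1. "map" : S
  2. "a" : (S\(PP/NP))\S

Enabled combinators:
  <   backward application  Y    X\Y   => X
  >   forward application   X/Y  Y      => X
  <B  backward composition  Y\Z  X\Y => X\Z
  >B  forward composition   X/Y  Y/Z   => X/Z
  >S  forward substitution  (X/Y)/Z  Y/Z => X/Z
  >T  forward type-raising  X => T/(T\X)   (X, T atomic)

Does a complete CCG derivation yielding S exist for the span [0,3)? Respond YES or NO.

[0,3] S   <
  [0,1] "liked" : PP/NP
  [1,3] S\(PP/NP)   <
    [1,2] "map" : S
    [2,3] "a" : (S\(PP/NP))\S

YES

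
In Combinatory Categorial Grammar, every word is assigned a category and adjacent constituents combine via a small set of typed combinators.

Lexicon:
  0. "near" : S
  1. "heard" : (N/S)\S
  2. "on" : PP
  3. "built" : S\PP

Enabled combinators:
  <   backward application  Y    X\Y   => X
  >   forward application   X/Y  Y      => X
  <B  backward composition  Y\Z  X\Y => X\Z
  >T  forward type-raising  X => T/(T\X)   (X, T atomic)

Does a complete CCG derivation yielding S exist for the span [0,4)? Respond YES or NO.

S (N/S)\S PP S\PP
CKY chart[0,4] = {N, N/(N\N), NP/(NP\N), PP/(PP\N), S/(S\N)}; S ∉ chart

NO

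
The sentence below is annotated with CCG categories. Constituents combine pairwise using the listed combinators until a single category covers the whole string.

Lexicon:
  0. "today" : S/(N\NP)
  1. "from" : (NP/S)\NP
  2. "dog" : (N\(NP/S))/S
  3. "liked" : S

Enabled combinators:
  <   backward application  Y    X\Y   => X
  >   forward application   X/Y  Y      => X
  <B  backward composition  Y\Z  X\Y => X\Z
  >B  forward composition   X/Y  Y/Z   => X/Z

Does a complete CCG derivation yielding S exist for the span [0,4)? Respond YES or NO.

YES

[0,4] S   >
  [0,1] "today" : S/(N\NP)
  [1,4] N\NP   <B
    [1,2] "from" : (NP/S)\NP
    [2,4] N\(NP/S)   >
      [2,3] "dog" : (N\(NP/S))/S
      [3,4] "liked" : S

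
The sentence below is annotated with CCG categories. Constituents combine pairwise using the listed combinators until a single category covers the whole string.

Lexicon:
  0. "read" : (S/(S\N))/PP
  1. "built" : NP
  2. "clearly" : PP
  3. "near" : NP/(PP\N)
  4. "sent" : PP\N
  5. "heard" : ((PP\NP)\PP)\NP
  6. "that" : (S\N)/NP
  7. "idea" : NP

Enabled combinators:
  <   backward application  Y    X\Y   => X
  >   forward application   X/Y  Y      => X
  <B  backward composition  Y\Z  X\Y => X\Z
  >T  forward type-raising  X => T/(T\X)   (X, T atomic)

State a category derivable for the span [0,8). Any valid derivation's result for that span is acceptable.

S

[0,8] S   >
  [0,6] S/(S\N)   >
    [0,1] "read" : (S/(S\N))/PP
    [1,6] PP   >
      [1,2] PP/(PP\NP)   >T
        [1,2] "built" : NP
      [2,6] PP\NP   <
        [2,3] "clearly" : PP
        [3,6] (PP\NP)\PP   <
          [3,5] NP   >
            [3,4] "near" : NP/(PP\N)
            [4,5] "sent" : PP\N
          [5,6] "heard" : ((PP\NP)\PP)\NP
  [6,8] S\N   >
    [6,7] "that" : (S\N)/NP
    [7,8] "idea" : NP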